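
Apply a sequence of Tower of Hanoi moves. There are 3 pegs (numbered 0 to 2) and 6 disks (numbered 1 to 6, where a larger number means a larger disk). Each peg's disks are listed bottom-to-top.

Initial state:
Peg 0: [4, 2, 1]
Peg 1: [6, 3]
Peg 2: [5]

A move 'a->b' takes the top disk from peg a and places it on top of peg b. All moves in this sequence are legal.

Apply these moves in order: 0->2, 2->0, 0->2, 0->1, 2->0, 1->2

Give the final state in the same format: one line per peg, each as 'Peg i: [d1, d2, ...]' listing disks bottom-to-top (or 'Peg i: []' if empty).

After move 1 (0->2):
Peg 0: [4, 2]
Peg 1: [6, 3]
Peg 2: [5, 1]

After move 2 (2->0):
Peg 0: [4, 2, 1]
Peg 1: [6, 3]
Peg 2: [5]

After move 3 (0->2):
Peg 0: [4, 2]
Peg 1: [6, 3]
Peg 2: [5, 1]

After move 4 (0->1):
Peg 0: [4]
Peg 1: [6, 3, 2]
Peg 2: [5, 1]

After move 5 (2->0):
Peg 0: [4, 1]
Peg 1: [6, 3, 2]
Peg 2: [5]

After move 6 (1->2):
Peg 0: [4, 1]
Peg 1: [6, 3]
Peg 2: [5, 2]

Answer: Peg 0: [4, 1]
Peg 1: [6, 3]
Peg 2: [5, 2]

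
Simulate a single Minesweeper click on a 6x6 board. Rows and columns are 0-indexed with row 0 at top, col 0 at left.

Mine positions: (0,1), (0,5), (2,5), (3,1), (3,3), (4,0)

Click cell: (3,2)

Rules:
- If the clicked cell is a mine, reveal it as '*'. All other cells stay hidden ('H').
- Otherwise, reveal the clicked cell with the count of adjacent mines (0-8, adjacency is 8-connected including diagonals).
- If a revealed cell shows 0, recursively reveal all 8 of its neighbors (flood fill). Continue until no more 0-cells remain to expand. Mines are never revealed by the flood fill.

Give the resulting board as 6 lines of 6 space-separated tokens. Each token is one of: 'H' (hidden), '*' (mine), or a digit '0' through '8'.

H H H H H H
H H H H H H
H H H H H H
H H 2 H H H
H H H H H H
H H H H H H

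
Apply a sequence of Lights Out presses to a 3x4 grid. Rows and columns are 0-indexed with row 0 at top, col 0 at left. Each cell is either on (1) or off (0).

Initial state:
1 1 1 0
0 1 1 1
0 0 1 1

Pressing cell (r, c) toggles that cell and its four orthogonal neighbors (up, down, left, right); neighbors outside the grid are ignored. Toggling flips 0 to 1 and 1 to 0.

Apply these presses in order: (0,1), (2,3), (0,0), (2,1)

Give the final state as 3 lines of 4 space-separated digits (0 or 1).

Answer: 1 1 0 0
1 1 1 0
1 1 1 0

Derivation:
After press 1 at (0,1):
0 0 0 0
0 0 1 1
0 0 1 1

After press 2 at (2,3):
0 0 0 0
0 0 1 0
0 0 0 0

After press 3 at (0,0):
1 1 0 0
1 0 1 0
0 0 0 0

After press 4 at (2,1):
1 1 0 0
1 1 1 0
1 1 1 0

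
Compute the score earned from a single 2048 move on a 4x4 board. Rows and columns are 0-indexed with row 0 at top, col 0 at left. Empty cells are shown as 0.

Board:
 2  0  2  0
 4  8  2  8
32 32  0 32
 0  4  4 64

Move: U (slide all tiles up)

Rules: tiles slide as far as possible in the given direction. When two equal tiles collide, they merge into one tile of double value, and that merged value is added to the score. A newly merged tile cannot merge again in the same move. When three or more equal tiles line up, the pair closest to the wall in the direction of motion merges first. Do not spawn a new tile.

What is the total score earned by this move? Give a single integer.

Slide up:
col 0: [2, 4, 32, 0] -> [2, 4, 32, 0]  score +0 (running 0)
col 1: [0, 8, 32, 4] -> [8, 32, 4, 0]  score +0 (running 0)
col 2: [2, 2, 0, 4] -> [4, 4, 0, 0]  score +4 (running 4)
col 3: [0, 8, 32, 64] -> [8, 32, 64, 0]  score +0 (running 4)
Board after move:
 2  8  4  8
 4 32  4 32
32  4  0 64
 0  0  0  0

Answer: 4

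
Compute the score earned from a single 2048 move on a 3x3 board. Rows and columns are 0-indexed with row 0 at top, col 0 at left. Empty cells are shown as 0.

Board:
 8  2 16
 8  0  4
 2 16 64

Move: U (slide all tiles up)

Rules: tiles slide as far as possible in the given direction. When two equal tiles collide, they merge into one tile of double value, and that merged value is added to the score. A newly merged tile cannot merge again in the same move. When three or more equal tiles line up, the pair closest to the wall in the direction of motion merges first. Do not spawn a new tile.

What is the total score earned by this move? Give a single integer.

Answer: 16

Derivation:
Slide up:
col 0: [8, 8, 2] -> [16, 2, 0]  score +16 (running 16)
col 1: [2, 0, 16] -> [2, 16, 0]  score +0 (running 16)
col 2: [16, 4, 64] -> [16, 4, 64]  score +0 (running 16)
Board after move:
16  2 16
 2 16  4
 0  0 64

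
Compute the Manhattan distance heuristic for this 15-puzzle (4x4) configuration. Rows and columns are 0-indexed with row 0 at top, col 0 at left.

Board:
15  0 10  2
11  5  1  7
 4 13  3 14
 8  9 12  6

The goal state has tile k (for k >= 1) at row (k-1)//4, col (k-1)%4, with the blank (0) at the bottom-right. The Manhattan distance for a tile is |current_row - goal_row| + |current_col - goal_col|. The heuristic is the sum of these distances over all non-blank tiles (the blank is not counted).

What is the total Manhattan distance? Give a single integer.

Tile 15: at (0,0), goal (3,2), distance |0-3|+|0-2| = 5
Tile 10: at (0,2), goal (2,1), distance |0-2|+|2-1| = 3
Tile 2: at (0,3), goal (0,1), distance |0-0|+|3-1| = 2
Tile 11: at (1,0), goal (2,2), distance |1-2|+|0-2| = 3
Tile 5: at (1,1), goal (1,0), distance |1-1|+|1-0| = 1
Tile 1: at (1,2), goal (0,0), distance |1-0|+|2-0| = 3
Tile 7: at (1,3), goal (1,2), distance |1-1|+|3-2| = 1
Tile 4: at (2,0), goal (0,3), distance |2-0|+|0-3| = 5
Tile 13: at (2,1), goal (3,0), distance |2-3|+|1-0| = 2
Tile 3: at (2,2), goal (0,2), distance |2-0|+|2-2| = 2
Tile 14: at (2,3), goal (3,1), distance |2-3|+|3-1| = 3
Tile 8: at (3,0), goal (1,3), distance |3-1|+|0-3| = 5
Tile 9: at (3,1), goal (2,0), distance |3-2|+|1-0| = 2
Tile 12: at (3,2), goal (2,3), distance |3-2|+|2-3| = 2
Tile 6: at (3,3), goal (1,1), distance |3-1|+|3-1| = 4
Sum: 5 + 3 + 2 + 3 + 1 + 3 + 1 + 5 + 2 + 2 + 3 + 5 + 2 + 2 + 4 = 43

Answer: 43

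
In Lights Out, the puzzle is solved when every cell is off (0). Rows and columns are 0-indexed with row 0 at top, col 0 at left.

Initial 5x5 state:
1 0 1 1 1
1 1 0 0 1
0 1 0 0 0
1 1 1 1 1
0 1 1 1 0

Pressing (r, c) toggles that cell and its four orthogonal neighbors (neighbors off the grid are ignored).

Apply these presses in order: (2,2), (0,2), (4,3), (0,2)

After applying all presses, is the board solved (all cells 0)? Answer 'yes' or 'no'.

After press 1 at (2,2):
1 0 1 1 1
1 1 1 0 1
0 0 1 1 0
1 1 0 1 1
0 1 1 1 0

After press 2 at (0,2):
1 1 0 0 1
1 1 0 0 1
0 0 1 1 0
1 1 0 1 1
0 1 1 1 0

After press 3 at (4,3):
1 1 0 0 1
1 1 0 0 1
0 0 1 1 0
1 1 0 0 1
0 1 0 0 1

After press 4 at (0,2):
1 0 1 1 1
1 1 1 0 1
0 0 1 1 0
1 1 0 0 1
0 1 0 0 1

Lights still on: 15

Answer: no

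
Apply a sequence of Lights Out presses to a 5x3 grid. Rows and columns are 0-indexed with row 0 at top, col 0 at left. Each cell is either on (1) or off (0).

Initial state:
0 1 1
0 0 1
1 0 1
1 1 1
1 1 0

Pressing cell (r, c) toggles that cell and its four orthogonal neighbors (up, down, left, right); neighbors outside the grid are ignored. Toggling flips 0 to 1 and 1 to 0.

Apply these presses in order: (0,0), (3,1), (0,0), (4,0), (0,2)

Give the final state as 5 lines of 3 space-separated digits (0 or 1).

After press 1 at (0,0):
1 0 1
1 0 1
1 0 1
1 1 1
1 1 0

After press 2 at (3,1):
1 0 1
1 0 1
1 1 1
0 0 0
1 0 0

After press 3 at (0,0):
0 1 1
0 0 1
1 1 1
0 0 0
1 0 0

After press 4 at (4,0):
0 1 1
0 0 1
1 1 1
1 0 0
0 1 0

After press 5 at (0,2):
0 0 0
0 0 0
1 1 1
1 0 0
0 1 0

Answer: 0 0 0
0 0 0
1 1 1
1 0 0
0 1 0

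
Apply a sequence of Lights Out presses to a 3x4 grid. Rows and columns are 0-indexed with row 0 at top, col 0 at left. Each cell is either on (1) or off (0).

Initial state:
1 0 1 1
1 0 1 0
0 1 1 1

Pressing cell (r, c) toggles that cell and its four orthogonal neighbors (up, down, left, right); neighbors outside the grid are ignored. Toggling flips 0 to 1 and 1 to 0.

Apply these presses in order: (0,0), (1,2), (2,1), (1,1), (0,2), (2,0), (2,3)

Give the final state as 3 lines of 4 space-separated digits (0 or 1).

Answer: 0 1 1 0
0 1 0 0
0 0 0 0

Derivation:
After press 1 at (0,0):
0 1 1 1
0 0 1 0
0 1 1 1

After press 2 at (1,2):
0 1 0 1
0 1 0 1
0 1 0 1

After press 3 at (2,1):
0 1 0 1
0 0 0 1
1 0 1 1

After press 4 at (1,1):
0 0 0 1
1 1 1 1
1 1 1 1

After press 5 at (0,2):
0 1 1 0
1 1 0 1
1 1 1 1

After press 6 at (2,0):
0 1 1 0
0 1 0 1
0 0 1 1

After press 7 at (2,3):
0 1 1 0
0 1 0 0
0 0 0 0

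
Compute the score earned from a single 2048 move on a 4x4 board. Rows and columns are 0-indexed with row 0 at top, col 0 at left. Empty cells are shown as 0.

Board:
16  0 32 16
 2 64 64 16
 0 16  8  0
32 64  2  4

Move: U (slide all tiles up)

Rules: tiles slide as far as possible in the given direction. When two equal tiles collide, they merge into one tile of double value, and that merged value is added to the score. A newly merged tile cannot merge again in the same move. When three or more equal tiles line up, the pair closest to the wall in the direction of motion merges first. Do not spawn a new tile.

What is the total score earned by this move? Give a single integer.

Answer: 32

Derivation:
Slide up:
col 0: [16, 2, 0, 32] -> [16, 2, 32, 0]  score +0 (running 0)
col 1: [0, 64, 16, 64] -> [64, 16, 64, 0]  score +0 (running 0)
col 2: [32, 64, 8, 2] -> [32, 64, 8, 2]  score +0 (running 0)
col 3: [16, 16, 0, 4] -> [32, 4, 0, 0]  score +32 (running 32)
Board after move:
16 64 32 32
 2 16 64  4
32 64  8  0
 0  0  2  0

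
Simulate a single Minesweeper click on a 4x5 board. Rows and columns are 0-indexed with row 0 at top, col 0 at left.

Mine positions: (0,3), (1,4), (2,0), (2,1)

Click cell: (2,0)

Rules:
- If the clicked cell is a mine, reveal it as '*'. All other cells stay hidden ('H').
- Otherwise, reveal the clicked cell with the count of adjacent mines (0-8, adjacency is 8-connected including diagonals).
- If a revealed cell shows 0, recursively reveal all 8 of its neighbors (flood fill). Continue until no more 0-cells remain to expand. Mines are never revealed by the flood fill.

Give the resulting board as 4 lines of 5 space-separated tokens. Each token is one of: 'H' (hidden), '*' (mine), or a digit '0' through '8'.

H H H H H
H H H H H
* H H H H
H H H H H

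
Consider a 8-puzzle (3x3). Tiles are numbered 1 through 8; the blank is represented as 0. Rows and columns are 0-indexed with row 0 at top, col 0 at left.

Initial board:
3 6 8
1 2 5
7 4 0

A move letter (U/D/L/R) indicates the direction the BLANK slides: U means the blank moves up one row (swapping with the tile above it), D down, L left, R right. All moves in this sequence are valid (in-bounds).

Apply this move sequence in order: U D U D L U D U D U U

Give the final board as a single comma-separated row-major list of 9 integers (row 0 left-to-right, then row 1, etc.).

Answer: 3, 0, 8, 1, 6, 5, 7, 2, 4

Derivation:
After move 1 (U):
3 6 8
1 2 0
7 4 5

After move 2 (D):
3 6 8
1 2 5
7 4 0

After move 3 (U):
3 6 8
1 2 0
7 4 5

After move 4 (D):
3 6 8
1 2 5
7 4 0

After move 5 (L):
3 6 8
1 2 5
7 0 4

After move 6 (U):
3 6 8
1 0 5
7 2 4

After move 7 (D):
3 6 8
1 2 5
7 0 4

After move 8 (U):
3 6 8
1 0 5
7 2 4

After move 9 (D):
3 6 8
1 2 5
7 0 4

After move 10 (U):
3 6 8
1 0 5
7 2 4

After move 11 (U):
3 0 8
1 6 5
7 2 4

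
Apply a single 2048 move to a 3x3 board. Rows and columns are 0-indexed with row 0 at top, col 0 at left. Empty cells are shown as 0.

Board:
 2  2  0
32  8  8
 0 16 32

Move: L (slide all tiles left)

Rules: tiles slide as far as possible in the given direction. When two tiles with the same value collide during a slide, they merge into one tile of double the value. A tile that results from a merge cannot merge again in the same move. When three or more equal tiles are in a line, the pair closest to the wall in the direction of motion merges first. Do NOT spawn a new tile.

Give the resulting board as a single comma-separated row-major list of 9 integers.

Slide left:
row 0: [2, 2, 0] -> [4, 0, 0]
row 1: [32, 8, 8] -> [32, 16, 0]
row 2: [0, 16, 32] -> [16, 32, 0]

Answer: 4, 0, 0, 32, 16, 0, 16, 32, 0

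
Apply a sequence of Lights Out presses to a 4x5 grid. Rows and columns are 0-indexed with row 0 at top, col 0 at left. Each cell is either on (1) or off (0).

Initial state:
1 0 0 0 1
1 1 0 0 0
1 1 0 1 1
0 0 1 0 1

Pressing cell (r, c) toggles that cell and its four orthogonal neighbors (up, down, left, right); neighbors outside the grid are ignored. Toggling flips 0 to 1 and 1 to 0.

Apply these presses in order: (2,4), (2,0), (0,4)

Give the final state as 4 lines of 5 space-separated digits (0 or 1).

Answer: 1 0 0 1 0
0 1 0 0 0
0 0 0 0 0
1 0 1 0 0

Derivation:
After press 1 at (2,4):
1 0 0 0 1
1 1 0 0 1
1 1 0 0 0
0 0 1 0 0

After press 2 at (2,0):
1 0 0 0 1
0 1 0 0 1
0 0 0 0 0
1 0 1 0 0

After press 3 at (0,4):
1 0 0 1 0
0 1 0 0 0
0 0 0 0 0
1 0 1 0 0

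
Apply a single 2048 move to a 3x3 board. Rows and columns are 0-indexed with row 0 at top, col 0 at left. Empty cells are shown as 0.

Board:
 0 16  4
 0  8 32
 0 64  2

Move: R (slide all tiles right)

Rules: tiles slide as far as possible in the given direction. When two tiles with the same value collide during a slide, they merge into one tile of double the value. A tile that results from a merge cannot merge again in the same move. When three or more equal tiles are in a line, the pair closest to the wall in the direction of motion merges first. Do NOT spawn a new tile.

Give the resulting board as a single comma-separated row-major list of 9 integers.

Answer: 0, 16, 4, 0, 8, 32, 0, 64, 2

Derivation:
Slide right:
row 0: [0, 16, 4] -> [0, 16, 4]
row 1: [0, 8, 32] -> [0, 8, 32]
row 2: [0, 64, 2] -> [0, 64, 2]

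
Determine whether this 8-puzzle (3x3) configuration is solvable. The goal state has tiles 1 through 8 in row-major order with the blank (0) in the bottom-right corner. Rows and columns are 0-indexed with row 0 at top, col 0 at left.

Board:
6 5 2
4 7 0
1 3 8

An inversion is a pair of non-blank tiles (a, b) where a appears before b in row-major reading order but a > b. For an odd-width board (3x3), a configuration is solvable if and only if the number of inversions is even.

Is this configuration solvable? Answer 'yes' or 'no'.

Answer: yes

Derivation:
Inversions (pairs i<j in row-major order where tile[i] > tile[j] > 0): 14
14 is even, so the puzzle is solvable.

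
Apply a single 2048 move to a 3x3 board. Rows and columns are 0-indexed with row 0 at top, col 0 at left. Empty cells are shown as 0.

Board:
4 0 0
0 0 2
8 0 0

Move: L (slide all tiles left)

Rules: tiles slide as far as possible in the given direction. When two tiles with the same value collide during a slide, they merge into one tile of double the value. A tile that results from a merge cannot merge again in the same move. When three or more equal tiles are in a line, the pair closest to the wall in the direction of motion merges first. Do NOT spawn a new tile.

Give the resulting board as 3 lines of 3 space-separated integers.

Slide left:
row 0: [4, 0, 0] -> [4, 0, 0]
row 1: [0, 0, 2] -> [2, 0, 0]
row 2: [8, 0, 0] -> [8, 0, 0]

Answer: 4 0 0
2 0 0
8 0 0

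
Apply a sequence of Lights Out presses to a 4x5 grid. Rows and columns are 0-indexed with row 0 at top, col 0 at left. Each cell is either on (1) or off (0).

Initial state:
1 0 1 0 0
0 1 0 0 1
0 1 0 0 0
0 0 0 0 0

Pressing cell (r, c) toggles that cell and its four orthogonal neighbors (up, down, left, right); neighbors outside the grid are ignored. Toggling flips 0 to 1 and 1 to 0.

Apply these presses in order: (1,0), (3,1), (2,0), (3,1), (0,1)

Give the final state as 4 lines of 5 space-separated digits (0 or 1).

After press 1 at (1,0):
0 0 1 0 0
1 0 0 0 1
1 1 0 0 0
0 0 0 0 0

After press 2 at (3,1):
0 0 1 0 0
1 0 0 0 1
1 0 0 0 0
1 1 1 0 0

After press 3 at (2,0):
0 0 1 0 0
0 0 0 0 1
0 1 0 0 0
0 1 1 0 0

After press 4 at (3,1):
0 0 1 0 0
0 0 0 0 1
0 0 0 0 0
1 0 0 0 0

After press 5 at (0,1):
1 1 0 0 0
0 1 0 0 1
0 0 0 0 0
1 0 0 0 0

Answer: 1 1 0 0 0
0 1 0 0 1
0 0 0 0 0
1 0 0 0 0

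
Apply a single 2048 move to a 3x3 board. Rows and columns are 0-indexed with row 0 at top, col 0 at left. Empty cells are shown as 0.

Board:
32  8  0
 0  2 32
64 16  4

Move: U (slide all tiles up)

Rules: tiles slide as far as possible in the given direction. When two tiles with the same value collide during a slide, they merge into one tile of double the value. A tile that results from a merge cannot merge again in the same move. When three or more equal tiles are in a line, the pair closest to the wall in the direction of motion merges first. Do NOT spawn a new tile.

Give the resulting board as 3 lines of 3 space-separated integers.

Answer: 32  8 32
64  2  4
 0 16  0

Derivation:
Slide up:
col 0: [32, 0, 64] -> [32, 64, 0]
col 1: [8, 2, 16] -> [8, 2, 16]
col 2: [0, 32, 4] -> [32, 4, 0]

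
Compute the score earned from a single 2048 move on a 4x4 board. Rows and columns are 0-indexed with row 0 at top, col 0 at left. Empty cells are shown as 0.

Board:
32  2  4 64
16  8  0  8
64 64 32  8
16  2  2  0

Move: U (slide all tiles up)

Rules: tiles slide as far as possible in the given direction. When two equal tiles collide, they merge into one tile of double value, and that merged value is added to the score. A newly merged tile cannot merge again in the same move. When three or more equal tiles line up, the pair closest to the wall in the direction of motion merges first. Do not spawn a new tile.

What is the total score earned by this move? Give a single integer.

Answer: 16

Derivation:
Slide up:
col 0: [32, 16, 64, 16] -> [32, 16, 64, 16]  score +0 (running 0)
col 1: [2, 8, 64, 2] -> [2, 8, 64, 2]  score +0 (running 0)
col 2: [4, 0, 32, 2] -> [4, 32, 2, 0]  score +0 (running 0)
col 3: [64, 8, 8, 0] -> [64, 16, 0, 0]  score +16 (running 16)
Board after move:
32  2  4 64
16  8 32 16
64 64  2  0
16  2  0  0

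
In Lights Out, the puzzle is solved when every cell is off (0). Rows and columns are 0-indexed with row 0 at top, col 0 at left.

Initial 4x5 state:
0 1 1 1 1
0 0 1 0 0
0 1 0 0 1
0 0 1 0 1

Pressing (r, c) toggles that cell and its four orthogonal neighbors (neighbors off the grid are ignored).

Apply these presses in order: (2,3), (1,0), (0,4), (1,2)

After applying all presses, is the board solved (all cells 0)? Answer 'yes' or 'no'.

After press 1 at (2,3):
0 1 1 1 1
0 0 1 1 0
0 1 1 1 0
0 0 1 1 1

After press 2 at (1,0):
1 1 1 1 1
1 1 1 1 0
1 1 1 1 0
0 0 1 1 1

After press 3 at (0,4):
1 1 1 0 0
1 1 1 1 1
1 1 1 1 0
0 0 1 1 1

After press 4 at (1,2):
1 1 0 0 0
1 0 0 0 1
1 1 0 1 0
0 0 1 1 1

Lights still on: 10

Answer: no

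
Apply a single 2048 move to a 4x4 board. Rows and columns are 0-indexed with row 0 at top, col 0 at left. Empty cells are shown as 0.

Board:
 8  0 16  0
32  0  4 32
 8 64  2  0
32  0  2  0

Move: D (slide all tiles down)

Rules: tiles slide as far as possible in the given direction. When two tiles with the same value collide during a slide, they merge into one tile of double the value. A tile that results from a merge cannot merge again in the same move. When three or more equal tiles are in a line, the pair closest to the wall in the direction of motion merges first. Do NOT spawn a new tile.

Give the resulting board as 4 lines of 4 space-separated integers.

Answer:  8  0  0  0
32  0 16  0
 8  0  4  0
32 64  4 32

Derivation:
Slide down:
col 0: [8, 32, 8, 32] -> [8, 32, 8, 32]
col 1: [0, 0, 64, 0] -> [0, 0, 0, 64]
col 2: [16, 4, 2, 2] -> [0, 16, 4, 4]
col 3: [0, 32, 0, 0] -> [0, 0, 0, 32]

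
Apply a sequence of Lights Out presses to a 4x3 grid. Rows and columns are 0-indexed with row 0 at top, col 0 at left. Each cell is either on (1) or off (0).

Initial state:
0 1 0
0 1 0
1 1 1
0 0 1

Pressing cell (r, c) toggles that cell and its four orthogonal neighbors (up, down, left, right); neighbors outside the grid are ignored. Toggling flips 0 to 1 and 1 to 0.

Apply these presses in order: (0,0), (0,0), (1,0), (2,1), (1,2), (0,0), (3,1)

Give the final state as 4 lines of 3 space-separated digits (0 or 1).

Answer: 0 0 1
0 0 1
1 1 1
1 0 0

Derivation:
After press 1 at (0,0):
1 0 0
1 1 0
1 1 1
0 0 1

After press 2 at (0,0):
0 1 0
0 1 0
1 1 1
0 0 1

After press 3 at (1,0):
1 1 0
1 0 0
0 1 1
0 0 1

After press 4 at (2,1):
1 1 0
1 1 0
1 0 0
0 1 1

After press 5 at (1,2):
1 1 1
1 0 1
1 0 1
0 1 1

After press 6 at (0,0):
0 0 1
0 0 1
1 0 1
0 1 1

After press 7 at (3,1):
0 0 1
0 0 1
1 1 1
1 0 0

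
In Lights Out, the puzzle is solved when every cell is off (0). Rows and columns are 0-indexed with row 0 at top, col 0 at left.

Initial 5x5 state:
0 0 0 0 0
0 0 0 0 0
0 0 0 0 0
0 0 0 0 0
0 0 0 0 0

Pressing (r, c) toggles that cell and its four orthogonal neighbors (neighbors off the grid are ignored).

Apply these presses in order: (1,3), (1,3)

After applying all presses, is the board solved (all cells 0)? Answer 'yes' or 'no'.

After press 1 at (1,3):
0 0 0 1 0
0 0 1 1 1
0 0 0 1 0
0 0 0 0 0
0 0 0 0 0

After press 2 at (1,3):
0 0 0 0 0
0 0 0 0 0
0 0 0 0 0
0 0 0 0 0
0 0 0 0 0

Lights still on: 0

Answer: yes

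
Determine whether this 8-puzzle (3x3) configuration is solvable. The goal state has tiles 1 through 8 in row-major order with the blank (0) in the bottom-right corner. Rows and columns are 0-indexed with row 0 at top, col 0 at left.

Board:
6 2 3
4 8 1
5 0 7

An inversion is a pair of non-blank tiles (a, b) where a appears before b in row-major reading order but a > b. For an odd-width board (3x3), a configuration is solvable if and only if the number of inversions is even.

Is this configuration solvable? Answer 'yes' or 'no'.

Answer: no

Derivation:
Inversions (pairs i<j in row-major order where tile[i] > tile[j] > 0): 11
11 is odd, so the puzzle is not solvable.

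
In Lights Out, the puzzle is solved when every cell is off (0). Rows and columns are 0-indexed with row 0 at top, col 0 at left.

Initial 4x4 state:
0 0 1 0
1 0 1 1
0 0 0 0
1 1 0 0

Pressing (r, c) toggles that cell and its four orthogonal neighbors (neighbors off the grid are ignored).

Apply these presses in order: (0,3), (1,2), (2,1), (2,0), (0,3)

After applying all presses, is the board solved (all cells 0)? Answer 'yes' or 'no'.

Answer: yes

Derivation:
After press 1 at (0,3):
0 0 0 1
1 0 1 0
0 0 0 0
1 1 0 0

After press 2 at (1,2):
0 0 1 1
1 1 0 1
0 0 1 0
1 1 0 0

After press 3 at (2,1):
0 0 1 1
1 0 0 1
1 1 0 0
1 0 0 0

After press 4 at (2,0):
0 0 1 1
0 0 0 1
0 0 0 0
0 0 0 0

After press 5 at (0,3):
0 0 0 0
0 0 0 0
0 0 0 0
0 0 0 0

Lights still on: 0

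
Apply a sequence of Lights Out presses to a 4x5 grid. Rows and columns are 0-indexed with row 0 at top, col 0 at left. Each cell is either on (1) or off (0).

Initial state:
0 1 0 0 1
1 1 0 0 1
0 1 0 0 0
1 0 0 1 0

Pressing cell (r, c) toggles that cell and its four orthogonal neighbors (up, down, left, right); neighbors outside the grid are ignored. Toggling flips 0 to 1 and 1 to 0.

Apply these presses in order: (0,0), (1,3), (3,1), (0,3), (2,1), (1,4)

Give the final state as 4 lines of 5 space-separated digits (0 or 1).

Answer: 1 0 1 0 1
0 0 1 1 1
1 1 1 1 1
0 0 1 1 0

Derivation:
After press 1 at (0,0):
1 0 0 0 1
0 1 0 0 1
0 1 0 0 0
1 0 0 1 0

After press 2 at (1,3):
1 0 0 1 1
0 1 1 1 0
0 1 0 1 0
1 0 0 1 0

After press 3 at (3,1):
1 0 0 1 1
0 1 1 1 0
0 0 0 1 0
0 1 1 1 0

After press 4 at (0,3):
1 0 1 0 0
0 1 1 0 0
0 0 0 1 0
0 1 1 1 0

After press 5 at (2,1):
1 0 1 0 0
0 0 1 0 0
1 1 1 1 0
0 0 1 1 0

After press 6 at (1,4):
1 0 1 0 1
0 0 1 1 1
1 1 1 1 1
0 0 1 1 0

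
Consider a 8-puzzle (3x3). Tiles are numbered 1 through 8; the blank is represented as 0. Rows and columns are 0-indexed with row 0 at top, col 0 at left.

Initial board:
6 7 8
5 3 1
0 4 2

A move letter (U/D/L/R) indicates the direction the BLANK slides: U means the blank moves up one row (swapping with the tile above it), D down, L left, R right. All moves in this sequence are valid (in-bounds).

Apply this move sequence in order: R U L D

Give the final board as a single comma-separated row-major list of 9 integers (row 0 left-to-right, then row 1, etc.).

Answer: 6, 7, 8, 4, 5, 1, 0, 3, 2

Derivation:
After move 1 (R):
6 7 8
5 3 1
4 0 2

After move 2 (U):
6 7 8
5 0 1
4 3 2

After move 3 (L):
6 7 8
0 5 1
4 3 2

After move 4 (D):
6 7 8
4 5 1
0 3 2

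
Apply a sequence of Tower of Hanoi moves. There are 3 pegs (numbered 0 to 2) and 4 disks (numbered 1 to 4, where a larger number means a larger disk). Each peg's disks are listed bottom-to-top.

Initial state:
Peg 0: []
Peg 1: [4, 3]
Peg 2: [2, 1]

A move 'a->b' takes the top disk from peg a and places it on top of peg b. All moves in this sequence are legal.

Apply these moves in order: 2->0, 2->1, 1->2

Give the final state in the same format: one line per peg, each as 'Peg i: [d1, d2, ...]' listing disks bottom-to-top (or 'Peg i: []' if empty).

Answer: Peg 0: [1]
Peg 1: [4, 3]
Peg 2: [2]

Derivation:
After move 1 (2->0):
Peg 0: [1]
Peg 1: [4, 3]
Peg 2: [2]

After move 2 (2->1):
Peg 0: [1]
Peg 1: [4, 3, 2]
Peg 2: []

After move 3 (1->2):
Peg 0: [1]
Peg 1: [4, 3]
Peg 2: [2]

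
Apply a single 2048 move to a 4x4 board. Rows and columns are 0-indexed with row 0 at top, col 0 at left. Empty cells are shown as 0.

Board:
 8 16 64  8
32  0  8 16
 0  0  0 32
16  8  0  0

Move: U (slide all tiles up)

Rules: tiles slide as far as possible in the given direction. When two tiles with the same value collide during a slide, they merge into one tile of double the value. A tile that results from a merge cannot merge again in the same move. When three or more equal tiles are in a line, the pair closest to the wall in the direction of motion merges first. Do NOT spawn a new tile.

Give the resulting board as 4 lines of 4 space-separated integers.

Slide up:
col 0: [8, 32, 0, 16] -> [8, 32, 16, 0]
col 1: [16, 0, 0, 8] -> [16, 8, 0, 0]
col 2: [64, 8, 0, 0] -> [64, 8, 0, 0]
col 3: [8, 16, 32, 0] -> [8, 16, 32, 0]

Answer:  8 16 64  8
32  8  8 16
16  0  0 32
 0  0  0  0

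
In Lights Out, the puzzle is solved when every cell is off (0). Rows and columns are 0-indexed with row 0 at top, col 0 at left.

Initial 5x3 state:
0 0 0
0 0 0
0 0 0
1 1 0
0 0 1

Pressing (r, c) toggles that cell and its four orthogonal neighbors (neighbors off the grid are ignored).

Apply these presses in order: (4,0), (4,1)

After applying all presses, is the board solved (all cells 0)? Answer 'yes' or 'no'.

After press 1 at (4,0):
0 0 0
0 0 0
0 0 0
0 1 0
1 1 1

After press 2 at (4,1):
0 0 0
0 0 0
0 0 0
0 0 0
0 0 0

Lights still on: 0

Answer: yes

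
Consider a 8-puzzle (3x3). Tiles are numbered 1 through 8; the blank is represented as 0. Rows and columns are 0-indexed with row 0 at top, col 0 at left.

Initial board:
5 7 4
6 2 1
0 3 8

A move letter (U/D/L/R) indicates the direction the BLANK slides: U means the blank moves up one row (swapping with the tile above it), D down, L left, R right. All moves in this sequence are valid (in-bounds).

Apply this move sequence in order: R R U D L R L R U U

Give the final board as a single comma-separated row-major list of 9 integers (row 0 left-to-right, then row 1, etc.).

After move 1 (R):
5 7 4
6 2 1
3 0 8

After move 2 (R):
5 7 4
6 2 1
3 8 0

After move 3 (U):
5 7 4
6 2 0
3 8 1

After move 4 (D):
5 7 4
6 2 1
3 8 0

After move 5 (L):
5 7 4
6 2 1
3 0 8

After move 6 (R):
5 7 4
6 2 1
3 8 0

After move 7 (L):
5 7 4
6 2 1
3 0 8

After move 8 (R):
5 7 4
6 2 1
3 8 0

After move 9 (U):
5 7 4
6 2 0
3 8 1

After move 10 (U):
5 7 0
6 2 4
3 8 1

Answer: 5, 7, 0, 6, 2, 4, 3, 8, 1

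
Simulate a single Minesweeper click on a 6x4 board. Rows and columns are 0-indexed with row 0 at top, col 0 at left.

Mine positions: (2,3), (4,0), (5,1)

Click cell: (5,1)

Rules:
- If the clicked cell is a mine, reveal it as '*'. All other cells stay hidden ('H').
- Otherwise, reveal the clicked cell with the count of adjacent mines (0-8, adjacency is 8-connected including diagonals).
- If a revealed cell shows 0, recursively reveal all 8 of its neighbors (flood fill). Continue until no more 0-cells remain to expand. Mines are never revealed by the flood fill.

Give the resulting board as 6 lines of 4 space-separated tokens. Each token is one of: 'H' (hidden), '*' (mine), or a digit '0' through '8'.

H H H H
H H H H
H H H H
H H H H
H H H H
H * H H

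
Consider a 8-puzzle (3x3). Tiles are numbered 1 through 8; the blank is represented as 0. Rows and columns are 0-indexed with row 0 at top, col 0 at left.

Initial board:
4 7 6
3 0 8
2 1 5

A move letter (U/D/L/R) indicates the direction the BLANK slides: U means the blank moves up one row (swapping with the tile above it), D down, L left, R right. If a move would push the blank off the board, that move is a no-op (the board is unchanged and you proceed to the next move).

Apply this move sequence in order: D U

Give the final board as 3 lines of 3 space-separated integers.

After move 1 (D):
4 7 6
3 1 8
2 0 5

After move 2 (U):
4 7 6
3 0 8
2 1 5

Answer: 4 7 6
3 0 8
2 1 5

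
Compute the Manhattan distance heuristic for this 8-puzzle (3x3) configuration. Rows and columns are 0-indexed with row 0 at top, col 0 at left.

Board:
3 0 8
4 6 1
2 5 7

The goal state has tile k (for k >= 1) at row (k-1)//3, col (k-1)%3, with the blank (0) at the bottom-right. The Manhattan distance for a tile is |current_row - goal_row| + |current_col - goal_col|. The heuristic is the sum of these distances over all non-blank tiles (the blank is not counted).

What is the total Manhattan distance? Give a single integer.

Tile 3: (0,0)->(0,2) = 2
Tile 8: (0,2)->(2,1) = 3
Tile 4: (1,0)->(1,0) = 0
Tile 6: (1,1)->(1,2) = 1
Tile 1: (1,2)->(0,0) = 3
Tile 2: (2,0)->(0,1) = 3
Tile 5: (2,1)->(1,1) = 1
Tile 7: (2,2)->(2,0) = 2
Sum: 2 + 3 + 0 + 1 + 3 + 3 + 1 + 2 = 15

Answer: 15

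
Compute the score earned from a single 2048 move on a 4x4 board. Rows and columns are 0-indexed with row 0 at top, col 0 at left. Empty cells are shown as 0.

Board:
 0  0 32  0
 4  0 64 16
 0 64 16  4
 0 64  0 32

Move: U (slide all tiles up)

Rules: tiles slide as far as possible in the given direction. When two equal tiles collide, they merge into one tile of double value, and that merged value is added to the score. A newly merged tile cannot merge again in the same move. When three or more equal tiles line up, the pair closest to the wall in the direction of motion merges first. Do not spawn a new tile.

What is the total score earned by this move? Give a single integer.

Slide up:
col 0: [0, 4, 0, 0] -> [4, 0, 0, 0]  score +0 (running 0)
col 1: [0, 0, 64, 64] -> [128, 0, 0, 0]  score +128 (running 128)
col 2: [32, 64, 16, 0] -> [32, 64, 16, 0]  score +0 (running 128)
col 3: [0, 16, 4, 32] -> [16, 4, 32, 0]  score +0 (running 128)
Board after move:
  4 128  32  16
  0   0  64   4
  0   0  16  32
  0   0   0   0

Answer: 128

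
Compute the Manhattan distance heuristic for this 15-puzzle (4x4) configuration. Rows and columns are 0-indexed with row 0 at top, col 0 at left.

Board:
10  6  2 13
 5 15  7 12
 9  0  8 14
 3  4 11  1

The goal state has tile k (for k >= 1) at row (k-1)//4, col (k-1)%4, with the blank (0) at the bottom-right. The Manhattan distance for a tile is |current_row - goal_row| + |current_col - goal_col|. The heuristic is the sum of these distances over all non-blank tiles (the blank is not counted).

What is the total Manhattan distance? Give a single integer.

Tile 10: (0,0)->(2,1) = 3
Tile 6: (0,1)->(1,1) = 1
Tile 2: (0,2)->(0,1) = 1
Tile 13: (0,3)->(3,0) = 6
Tile 5: (1,0)->(1,0) = 0
Tile 15: (1,1)->(3,2) = 3
Tile 7: (1,2)->(1,2) = 0
Tile 12: (1,3)->(2,3) = 1
Tile 9: (2,0)->(2,0) = 0
Tile 8: (2,2)->(1,3) = 2
Tile 14: (2,3)->(3,1) = 3
Tile 3: (3,0)->(0,2) = 5
Tile 4: (3,1)->(0,3) = 5
Tile 11: (3,2)->(2,2) = 1
Tile 1: (3,3)->(0,0) = 6
Sum: 3 + 1 + 1 + 6 + 0 + 3 + 0 + 1 + 0 + 2 + 3 + 5 + 5 + 1 + 6 = 37

Answer: 37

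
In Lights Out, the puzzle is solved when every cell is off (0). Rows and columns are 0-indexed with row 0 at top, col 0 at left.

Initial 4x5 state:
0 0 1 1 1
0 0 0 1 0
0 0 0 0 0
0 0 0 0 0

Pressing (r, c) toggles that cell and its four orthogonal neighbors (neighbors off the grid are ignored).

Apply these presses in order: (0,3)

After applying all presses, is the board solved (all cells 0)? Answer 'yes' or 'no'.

After press 1 at (0,3):
0 0 0 0 0
0 0 0 0 0
0 0 0 0 0
0 0 0 0 0

Lights still on: 0

Answer: yes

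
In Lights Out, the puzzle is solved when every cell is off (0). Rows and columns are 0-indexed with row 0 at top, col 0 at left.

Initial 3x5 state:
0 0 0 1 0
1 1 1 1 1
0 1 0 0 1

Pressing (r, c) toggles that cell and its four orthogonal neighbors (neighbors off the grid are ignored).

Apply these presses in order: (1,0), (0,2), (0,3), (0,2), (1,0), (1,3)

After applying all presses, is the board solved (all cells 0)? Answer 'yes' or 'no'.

After press 1 at (1,0):
1 0 0 1 0
0 0 1 1 1
1 1 0 0 1

After press 2 at (0,2):
1 1 1 0 0
0 0 0 1 1
1 1 0 0 1

After press 3 at (0,3):
1 1 0 1 1
0 0 0 0 1
1 1 0 0 1

After press 4 at (0,2):
1 0 1 0 1
0 0 1 0 1
1 1 0 0 1

After press 5 at (1,0):
0 0 1 0 1
1 1 1 0 1
0 1 0 0 1

After press 6 at (1,3):
0 0 1 1 1
1 1 0 1 0
0 1 0 1 1

Lights still on: 9

Answer: no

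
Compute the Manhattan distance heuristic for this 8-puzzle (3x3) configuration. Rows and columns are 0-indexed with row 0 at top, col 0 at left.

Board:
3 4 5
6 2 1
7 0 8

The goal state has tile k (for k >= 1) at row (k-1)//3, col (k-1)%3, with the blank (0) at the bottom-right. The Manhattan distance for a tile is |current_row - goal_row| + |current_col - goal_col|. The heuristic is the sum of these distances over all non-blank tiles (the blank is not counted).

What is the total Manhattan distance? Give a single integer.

Answer: 13

Derivation:
Tile 3: at (0,0), goal (0,2), distance |0-0|+|0-2| = 2
Tile 4: at (0,1), goal (1,0), distance |0-1|+|1-0| = 2
Tile 5: at (0,2), goal (1,1), distance |0-1|+|2-1| = 2
Tile 6: at (1,0), goal (1,2), distance |1-1|+|0-2| = 2
Tile 2: at (1,1), goal (0,1), distance |1-0|+|1-1| = 1
Tile 1: at (1,2), goal (0,0), distance |1-0|+|2-0| = 3
Tile 7: at (2,0), goal (2,0), distance |2-2|+|0-0| = 0
Tile 8: at (2,2), goal (2,1), distance |2-2|+|2-1| = 1
Sum: 2 + 2 + 2 + 2 + 1 + 3 + 0 + 1 = 13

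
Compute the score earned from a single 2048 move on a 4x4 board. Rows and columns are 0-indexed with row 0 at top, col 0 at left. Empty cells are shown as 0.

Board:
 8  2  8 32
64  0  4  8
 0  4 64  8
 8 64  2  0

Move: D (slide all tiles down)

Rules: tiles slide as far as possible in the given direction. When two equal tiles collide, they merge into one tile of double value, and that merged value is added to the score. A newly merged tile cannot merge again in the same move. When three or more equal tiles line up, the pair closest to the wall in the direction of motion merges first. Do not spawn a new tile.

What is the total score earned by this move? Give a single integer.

Answer: 16

Derivation:
Slide down:
col 0: [8, 64, 0, 8] -> [0, 8, 64, 8]  score +0 (running 0)
col 1: [2, 0, 4, 64] -> [0, 2, 4, 64]  score +0 (running 0)
col 2: [8, 4, 64, 2] -> [8, 4, 64, 2]  score +0 (running 0)
col 3: [32, 8, 8, 0] -> [0, 0, 32, 16]  score +16 (running 16)
Board after move:
 0  0  8  0
 8  2  4  0
64  4 64 32
 8 64  2 16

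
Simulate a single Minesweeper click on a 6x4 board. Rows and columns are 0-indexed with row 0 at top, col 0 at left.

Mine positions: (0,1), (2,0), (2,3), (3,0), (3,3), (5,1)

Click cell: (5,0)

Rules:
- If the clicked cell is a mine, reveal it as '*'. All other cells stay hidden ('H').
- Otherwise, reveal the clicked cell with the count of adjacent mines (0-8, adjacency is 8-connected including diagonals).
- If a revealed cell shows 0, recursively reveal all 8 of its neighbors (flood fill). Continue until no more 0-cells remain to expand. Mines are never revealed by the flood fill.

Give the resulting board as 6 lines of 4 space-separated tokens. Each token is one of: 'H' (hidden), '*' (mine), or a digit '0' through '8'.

H H H H
H H H H
H H H H
H H H H
H H H H
1 H H H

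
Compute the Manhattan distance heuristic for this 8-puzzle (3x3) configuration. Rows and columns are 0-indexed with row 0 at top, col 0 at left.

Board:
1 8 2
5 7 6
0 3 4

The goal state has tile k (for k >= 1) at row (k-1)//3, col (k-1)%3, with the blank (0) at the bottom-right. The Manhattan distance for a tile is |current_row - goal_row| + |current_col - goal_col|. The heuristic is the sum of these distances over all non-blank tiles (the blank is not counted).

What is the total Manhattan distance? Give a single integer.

Answer: 12

Derivation:
Tile 1: (0,0)->(0,0) = 0
Tile 8: (0,1)->(2,1) = 2
Tile 2: (0,2)->(0,1) = 1
Tile 5: (1,0)->(1,1) = 1
Tile 7: (1,1)->(2,0) = 2
Tile 6: (1,2)->(1,2) = 0
Tile 3: (2,1)->(0,2) = 3
Tile 4: (2,2)->(1,0) = 3
Sum: 0 + 2 + 1 + 1 + 2 + 0 + 3 + 3 = 12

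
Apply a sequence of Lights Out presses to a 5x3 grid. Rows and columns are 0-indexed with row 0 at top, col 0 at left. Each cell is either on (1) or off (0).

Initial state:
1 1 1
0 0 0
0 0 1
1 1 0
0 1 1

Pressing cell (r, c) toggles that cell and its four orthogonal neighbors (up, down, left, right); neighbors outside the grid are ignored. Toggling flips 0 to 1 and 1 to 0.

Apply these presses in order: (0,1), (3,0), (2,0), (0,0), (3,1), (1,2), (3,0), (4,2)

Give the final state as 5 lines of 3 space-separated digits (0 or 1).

Answer: 1 1 1
0 0 1
1 0 0
1 0 0
0 1 0

Derivation:
After press 1 at (0,1):
0 0 0
0 1 0
0 0 1
1 1 0
0 1 1

After press 2 at (3,0):
0 0 0
0 1 0
1 0 1
0 0 0
1 1 1

After press 3 at (2,0):
0 0 0
1 1 0
0 1 1
1 0 0
1 1 1

After press 4 at (0,0):
1 1 0
0 1 0
0 1 1
1 0 0
1 1 1

After press 5 at (3,1):
1 1 0
0 1 0
0 0 1
0 1 1
1 0 1

After press 6 at (1,2):
1 1 1
0 0 1
0 0 0
0 1 1
1 0 1

After press 7 at (3,0):
1 1 1
0 0 1
1 0 0
1 0 1
0 0 1

After press 8 at (4,2):
1 1 1
0 0 1
1 0 0
1 0 0
0 1 0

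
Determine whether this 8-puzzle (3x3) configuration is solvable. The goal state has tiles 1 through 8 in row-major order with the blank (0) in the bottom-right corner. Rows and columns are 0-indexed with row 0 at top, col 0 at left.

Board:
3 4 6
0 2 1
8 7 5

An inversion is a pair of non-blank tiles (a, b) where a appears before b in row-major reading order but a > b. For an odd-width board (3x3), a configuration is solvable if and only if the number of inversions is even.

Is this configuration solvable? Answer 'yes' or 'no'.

Inversions (pairs i<j in row-major order where tile[i] > tile[j] > 0): 11
11 is odd, so the puzzle is not solvable.

Answer: no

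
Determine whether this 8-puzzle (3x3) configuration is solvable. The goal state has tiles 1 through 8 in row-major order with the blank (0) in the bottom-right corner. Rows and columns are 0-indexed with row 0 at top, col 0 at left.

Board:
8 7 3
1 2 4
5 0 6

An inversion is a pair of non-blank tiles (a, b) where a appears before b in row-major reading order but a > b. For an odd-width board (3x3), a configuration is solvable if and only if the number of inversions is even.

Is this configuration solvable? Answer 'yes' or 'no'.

Answer: no

Derivation:
Inversions (pairs i<j in row-major order where tile[i] > tile[j] > 0): 15
15 is odd, so the puzzle is not solvable.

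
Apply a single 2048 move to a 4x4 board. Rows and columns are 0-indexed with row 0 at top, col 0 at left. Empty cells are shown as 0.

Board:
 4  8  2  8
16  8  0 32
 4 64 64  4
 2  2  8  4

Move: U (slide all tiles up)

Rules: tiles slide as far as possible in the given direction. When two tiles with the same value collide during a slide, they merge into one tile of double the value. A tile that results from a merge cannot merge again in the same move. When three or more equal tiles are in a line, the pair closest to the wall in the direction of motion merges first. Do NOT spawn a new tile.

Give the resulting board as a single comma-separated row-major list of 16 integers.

Answer: 4, 16, 2, 8, 16, 64, 64, 32, 4, 2, 8, 8, 2, 0, 0, 0

Derivation:
Slide up:
col 0: [4, 16, 4, 2] -> [4, 16, 4, 2]
col 1: [8, 8, 64, 2] -> [16, 64, 2, 0]
col 2: [2, 0, 64, 8] -> [2, 64, 8, 0]
col 3: [8, 32, 4, 4] -> [8, 32, 8, 0]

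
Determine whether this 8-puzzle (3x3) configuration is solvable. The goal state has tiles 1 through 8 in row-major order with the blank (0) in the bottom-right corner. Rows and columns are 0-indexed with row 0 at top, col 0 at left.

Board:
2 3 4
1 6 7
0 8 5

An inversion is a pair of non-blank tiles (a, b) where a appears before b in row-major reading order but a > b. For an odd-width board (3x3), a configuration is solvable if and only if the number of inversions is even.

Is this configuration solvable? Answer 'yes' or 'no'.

Inversions (pairs i<j in row-major order where tile[i] > tile[j] > 0): 6
6 is even, so the puzzle is solvable.

Answer: yes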